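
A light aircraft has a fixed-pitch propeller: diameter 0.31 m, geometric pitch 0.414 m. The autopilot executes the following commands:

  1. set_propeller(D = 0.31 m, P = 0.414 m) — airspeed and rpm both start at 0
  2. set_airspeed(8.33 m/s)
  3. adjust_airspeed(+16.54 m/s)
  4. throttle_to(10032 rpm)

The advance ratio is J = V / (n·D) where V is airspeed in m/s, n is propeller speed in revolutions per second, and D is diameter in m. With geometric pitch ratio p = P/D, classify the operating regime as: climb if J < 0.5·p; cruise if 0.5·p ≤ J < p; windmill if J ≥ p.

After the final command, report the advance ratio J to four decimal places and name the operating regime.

J = 0.4798, regime = climb

set_propeller: D = 0.31 m, P = 0.414 m (p = P/D = 1.335484); state ← (V=0, rpm=0)
set_airspeed(8.33): V ← 8.33 m/s
adjust_airspeed(+16.54): V ← 8.33 +16.54 = 24.87 m/s
throttle_to(10032): rpm ← 10032
final state: V = 24.87 m/s, rpm = 10032 → n = rpm/60 = 167.200000 rev/s
J = V / (n·D) = 24.87 / (167.200000 × 0.31) = 0.479819
regime bands: climb J<0.6677 | cruise [0.6677, 1.3355) | windmill J≥1.3355
J = 0.4798 → climb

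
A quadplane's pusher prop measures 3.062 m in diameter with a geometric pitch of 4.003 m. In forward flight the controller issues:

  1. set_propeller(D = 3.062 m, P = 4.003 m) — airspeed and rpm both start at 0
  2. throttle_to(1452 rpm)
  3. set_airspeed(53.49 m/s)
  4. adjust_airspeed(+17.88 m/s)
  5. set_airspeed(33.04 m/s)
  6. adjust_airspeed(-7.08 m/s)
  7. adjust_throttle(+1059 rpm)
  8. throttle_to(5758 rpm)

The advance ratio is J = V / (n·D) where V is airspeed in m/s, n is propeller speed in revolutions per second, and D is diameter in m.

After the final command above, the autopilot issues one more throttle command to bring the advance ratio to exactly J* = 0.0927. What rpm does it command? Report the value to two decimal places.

set_propeller: D = 3.062 m, P = 4.003 m (p = P/D = 1.307315); state ← (V=0, rpm=0)
throttle_to(1452): rpm ← 1452
set_airspeed(53.49): V ← 53.49 m/s
adjust_airspeed(+17.88): V ← 53.49 +17.88 = 71.37 m/s
set_airspeed(33.04): V ← 33.04 m/s
adjust_airspeed(-7.08): V ← 33.04 -7.08 = 25.96 m/s
adjust_throttle(+1059): rpm ← 1452 +1059 = 2511
throttle_to(5758): rpm ← 5758
final state: V = 25.96 m/s, rpm = 5758 → n = rpm/60 = 95.966667 rev/s
target J* = 0.0927; solve J* = V/(n·D) for n: n = V/(J*·D) = 25.96/(0.0927 × 3.062) = 91.457593 rev/s
rpm = 60·n = 5487.455584

rpm = 5487.46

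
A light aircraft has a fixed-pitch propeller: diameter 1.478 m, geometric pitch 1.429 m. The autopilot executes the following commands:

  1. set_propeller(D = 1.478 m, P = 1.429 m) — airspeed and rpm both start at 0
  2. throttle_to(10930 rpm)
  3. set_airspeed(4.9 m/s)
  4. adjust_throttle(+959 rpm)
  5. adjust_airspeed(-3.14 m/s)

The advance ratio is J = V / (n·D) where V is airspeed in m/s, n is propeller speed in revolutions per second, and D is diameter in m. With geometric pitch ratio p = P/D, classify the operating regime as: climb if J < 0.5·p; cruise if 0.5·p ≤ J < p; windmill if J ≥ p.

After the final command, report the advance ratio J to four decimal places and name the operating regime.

J = 0.0060, regime = climb

set_propeller: D = 1.478 m, P = 1.429 m (p = P/D = 0.966847); state ← (V=0, rpm=0)
throttle_to(10930): rpm ← 10930
set_airspeed(4.9): V ← 4.9 m/s
adjust_throttle(+959): rpm ← 10930 +959 = 11889
adjust_airspeed(-3.14): V ← 4.9 -3.14 = 1.76 m/s
final state: V = 1.76 m/s, rpm = 11889 → n = rpm/60 = 198.150000 rev/s
J = V / (n·D) = 1.76 / (198.150000 × 1.478) = 0.006010
regime bands: climb J<0.4834 | cruise [0.4834, 0.9668) | windmill J≥0.9668
J = 0.0060 → climb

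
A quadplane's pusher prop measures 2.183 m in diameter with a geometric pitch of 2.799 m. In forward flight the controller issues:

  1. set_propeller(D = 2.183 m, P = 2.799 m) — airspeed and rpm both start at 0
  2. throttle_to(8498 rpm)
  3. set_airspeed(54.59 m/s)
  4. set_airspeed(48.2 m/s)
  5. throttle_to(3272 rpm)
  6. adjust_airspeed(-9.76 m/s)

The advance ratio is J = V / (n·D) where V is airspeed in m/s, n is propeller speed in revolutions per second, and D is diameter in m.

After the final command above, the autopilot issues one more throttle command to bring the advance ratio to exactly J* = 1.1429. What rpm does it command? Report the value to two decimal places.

rpm = 924.43

set_propeller: D = 2.183 m, P = 2.799 m (p = P/D = 1.282180); state ← (V=0, rpm=0)
throttle_to(8498): rpm ← 8498
set_airspeed(54.59): V ← 54.59 m/s
set_airspeed(48.2): V ← 48.2 m/s
throttle_to(3272): rpm ← 3272
adjust_airspeed(-9.76): V ← 48.2 -9.76 = 38.44 m/s
final state: V = 38.44 m/s, rpm = 3272 → n = rpm/60 = 54.533333 rev/s
target J* = 1.1429; solve J* = V/(n·D) for n: n = V/(J*·D) = 38.44/(1.1429 × 2.183) = 15.407118 rev/s
rpm = 60·n = 924.427084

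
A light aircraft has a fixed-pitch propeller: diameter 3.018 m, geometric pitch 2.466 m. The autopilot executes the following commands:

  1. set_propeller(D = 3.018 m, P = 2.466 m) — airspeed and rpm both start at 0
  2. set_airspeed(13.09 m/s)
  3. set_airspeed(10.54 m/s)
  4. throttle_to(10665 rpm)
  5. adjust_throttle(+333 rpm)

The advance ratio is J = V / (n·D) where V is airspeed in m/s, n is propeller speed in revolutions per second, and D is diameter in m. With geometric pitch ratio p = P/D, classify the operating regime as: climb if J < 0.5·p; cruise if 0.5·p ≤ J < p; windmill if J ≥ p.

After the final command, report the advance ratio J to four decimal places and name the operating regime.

set_propeller: D = 3.018 m, P = 2.466 m (p = P/D = 0.817097); state ← (V=0, rpm=0)
set_airspeed(13.09): V ← 13.09 m/s
set_airspeed(10.54): V ← 10.54 m/s
throttle_to(10665): rpm ← 10665
adjust_throttle(+333): rpm ← 10665 +333 = 10998
final state: V = 10.54 m/s, rpm = 10998 → n = rpm/60 = 183.300000 rev/s
J = V / (n·D) = 10.54 / (183.300000 × 3.018) = 0.019053
regime bands: climb J<0.4085 | cruise [0.4085, 0.8171) | windmill J≥0.8171
J = 0.0191 → climb

J = 0.0191, regime = climb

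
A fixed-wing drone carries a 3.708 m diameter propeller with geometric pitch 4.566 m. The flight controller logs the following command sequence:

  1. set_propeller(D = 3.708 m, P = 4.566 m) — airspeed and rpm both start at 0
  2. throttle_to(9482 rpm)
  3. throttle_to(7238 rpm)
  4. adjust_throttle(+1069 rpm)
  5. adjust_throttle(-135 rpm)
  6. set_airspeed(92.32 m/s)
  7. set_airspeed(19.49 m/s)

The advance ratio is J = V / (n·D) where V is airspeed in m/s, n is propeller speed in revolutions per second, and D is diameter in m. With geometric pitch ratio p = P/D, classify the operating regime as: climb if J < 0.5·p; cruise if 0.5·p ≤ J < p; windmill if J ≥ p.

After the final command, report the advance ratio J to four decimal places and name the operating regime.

set_propeller: D = 3.708 m, P = 4.566 m (p = P/D = 1.231392); state ← (V=0, rpm=0)
throttle_to(9482): rpm ← 9482
throttle_to(7238): rpm ← 7238
adjust_throttle(+1069): rpm ← 7238 +1069 = 8307
adjust_throttle(-135): rpm ← 8307 -135 = 8172
set_airspeed(92.32): V ← 92.32 m/s
set_airspeed(19.49): V ← 19.49 m/s
final state: V = 19.49 m/s, rpm = 8172 → n = rpm/60 = 136.200000 rev/s
J = V / (n·D) = 19.49 / (136.200000 × 3.708) = 0.038592
regime bands: climb J<0.6157 | cruise [0.6157, 1.2314) | windmill J≥1.2314
J = 0.0386 → climb

J = 0.0386, regime = climb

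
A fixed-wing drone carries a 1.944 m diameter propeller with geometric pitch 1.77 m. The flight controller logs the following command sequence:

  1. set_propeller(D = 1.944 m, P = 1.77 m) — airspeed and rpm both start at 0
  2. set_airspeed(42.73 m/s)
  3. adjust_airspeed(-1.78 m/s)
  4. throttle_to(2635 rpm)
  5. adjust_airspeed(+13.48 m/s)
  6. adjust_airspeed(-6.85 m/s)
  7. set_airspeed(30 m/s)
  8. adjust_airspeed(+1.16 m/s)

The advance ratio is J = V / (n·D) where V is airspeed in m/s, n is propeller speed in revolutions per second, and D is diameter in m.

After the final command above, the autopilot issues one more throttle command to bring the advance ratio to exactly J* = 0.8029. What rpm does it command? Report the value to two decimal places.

set_propeller: D = 1.944 m, P = 1.77 m (p = P/D = 0.910494); state ← (V=0, rpm=0)
set_airspeed(42.73): V ← 42.73 m/s
adjust_airspeed(-1.78): V ← 42.73 -1.78 = 40.95 m/s
throttle_to(2635): rpm ← 2635
adjust_airspeed(+13.48): V ← 40.95 +13.48 = 54.43 m/s
adjust_airspeed(-6.85): V ← 54.43 -6.85 = 47.58 m/s
set_airspeed(30): V ← 30 m/s
adjust_airspeed(+1.16): V ← 30 +1.16 = 31.16 m/s
final state: V = 31.16 m/s, rpm = 2635 → n = rpm/60 = 43.916667 rev/s
target J* = 0.8029; solve J* = V/(n·D) for n: n = V/(J*·D) = 31.16/(0.8029 × 1.944) = 19.963640 rev/s
rpm = 60·n = 1197.818402

rpm = 1197.82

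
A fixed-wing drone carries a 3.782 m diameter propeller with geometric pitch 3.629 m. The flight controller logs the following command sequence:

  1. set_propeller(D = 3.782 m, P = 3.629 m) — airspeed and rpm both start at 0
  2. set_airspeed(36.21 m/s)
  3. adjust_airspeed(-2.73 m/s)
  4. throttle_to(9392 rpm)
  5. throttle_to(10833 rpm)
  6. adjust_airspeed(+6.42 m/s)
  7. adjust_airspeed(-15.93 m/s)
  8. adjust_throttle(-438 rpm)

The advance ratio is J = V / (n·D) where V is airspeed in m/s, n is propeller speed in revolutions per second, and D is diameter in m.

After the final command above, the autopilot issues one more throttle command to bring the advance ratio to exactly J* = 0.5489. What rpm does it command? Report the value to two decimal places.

set_propeller: D = 3.782 m, P = 3.629 m (p = P/D = 0.959545); state ← (V=0, rpm=0)
set_airspeed(36.21): V ← 36.21 m/s
adjust_airspeed(-2.73): V ← 36.21 -2.73 = 33.48 m/s
throttle_to(9392): rpm ← 9392
throttle_to(10833): rpm ← 10833
adjust_airspeed(+6.42): V ← 33.48 +6.42 = 39.9 m/s
adjust_airspeed(-15.93): V ← 39.9 -15.93 = 23.97 m/s
adjust_throttle(-438): rpm ← 10833 -438 = 10395
final state: V = 23.97 m/s, rpm = 10395 → n = rpm/60 = 173.250000 rev/s
target J* = 0.5489; solve J* = V/(n·D) for n: n = V/(J*·D) = 23.97/(0.5489 × 3.782) = 11.546578 rev/s
rpm = 60·n = 692.794656

rpm = 692.79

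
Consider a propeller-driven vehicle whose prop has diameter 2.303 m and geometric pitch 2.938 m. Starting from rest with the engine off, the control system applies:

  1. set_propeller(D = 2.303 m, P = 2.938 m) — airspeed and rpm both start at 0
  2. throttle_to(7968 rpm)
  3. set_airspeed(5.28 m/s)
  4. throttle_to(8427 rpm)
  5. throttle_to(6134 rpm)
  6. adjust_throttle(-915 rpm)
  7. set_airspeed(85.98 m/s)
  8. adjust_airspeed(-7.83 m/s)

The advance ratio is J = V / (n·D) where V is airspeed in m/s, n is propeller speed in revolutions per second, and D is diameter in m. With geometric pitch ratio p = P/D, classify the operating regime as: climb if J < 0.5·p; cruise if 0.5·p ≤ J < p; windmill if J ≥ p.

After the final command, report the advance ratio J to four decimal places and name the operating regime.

J = 0.3901, regime = climb

set_propeller: D = 2.303 m, P = 2.938 m (p = P/D = 1.275727); state ← (V=0, rpm=0)
throttle_to(7968): rpm ← 7968
set_airspeed(5.28): V ← 5.28 m/s
throttle_to(8427): rpm ← 8427
throttle_to(6134): rpm ← 6134
adjust_throttle(-915): rpm ← 6134 -915 = 5219
set_airspeed(85.98): V ← 85.98 m/s
adjust_airspeed(-7.83): V ← 85.98 -7.83 = 78.15 m/s
final state: V = 78.15 m/s, rpm = 5219 → n = rpm/60 = 86.983333 rev/s
J = V / (n·D) = 78.15 / (86.983333 × 2.303) = 0.390121
regime bands: climb J<0.6379 | cruise [0.6379, 1.2757) | windmill J≥1.2757
J = 0.3901 → climb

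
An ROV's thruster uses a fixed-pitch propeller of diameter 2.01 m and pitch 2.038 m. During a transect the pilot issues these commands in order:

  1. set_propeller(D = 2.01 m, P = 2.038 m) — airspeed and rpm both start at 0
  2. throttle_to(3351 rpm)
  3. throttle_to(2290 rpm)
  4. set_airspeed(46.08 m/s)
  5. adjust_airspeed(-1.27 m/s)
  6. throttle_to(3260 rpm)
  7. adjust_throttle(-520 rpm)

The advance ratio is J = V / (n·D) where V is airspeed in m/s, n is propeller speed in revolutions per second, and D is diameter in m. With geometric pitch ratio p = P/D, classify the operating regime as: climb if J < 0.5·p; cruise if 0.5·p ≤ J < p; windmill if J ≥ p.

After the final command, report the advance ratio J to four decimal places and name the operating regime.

J = 0.4882, regime = climb

set_propeller: D = 2.01 m, P = 2.038 m (p = P/D = 1.013930); state ← (V=0, rpm=0)
throttle_to(3351): rpm ← 3351
throttle_to(2290): rpm ← 2290
set_airspeed(46.08): V ← 46.08 m/s
adjust_airspeed(-1.27): V ← 46.08 -1.27 = 44.81 m/s
throttle_to(3260): rpm ← 3260
adjust_throttle(-520): rpm ← 3260 -520 = 2740
final state: V = 44.81 m/s, rpm = 2740 → n = rpm/60 = 45.666667 rev/s
J = V / (n·D) = 44.81 / (45.666667 × 2.01) = 0.488180
regime bands: climb J<0.5070 | cruise [0.5070, 1.0139) | windmill J≥1.0139
J = 0.4882 → climb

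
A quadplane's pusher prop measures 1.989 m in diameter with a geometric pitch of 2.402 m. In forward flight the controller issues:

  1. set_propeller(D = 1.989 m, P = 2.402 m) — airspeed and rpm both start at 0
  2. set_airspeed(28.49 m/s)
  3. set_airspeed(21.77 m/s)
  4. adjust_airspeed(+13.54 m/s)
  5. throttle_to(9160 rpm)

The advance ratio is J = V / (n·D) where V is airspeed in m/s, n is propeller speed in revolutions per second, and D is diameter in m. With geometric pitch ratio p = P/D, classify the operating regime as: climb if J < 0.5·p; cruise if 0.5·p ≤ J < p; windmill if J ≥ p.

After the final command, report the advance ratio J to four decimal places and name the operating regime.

J = 0.1163, regime = climb

set_propeller: D = 1.989 m, P = 2.402 m (p = P/D = 1.207642); state ← (V=0, rpm=0)
set_airspeed(28.49): V ← 28.49 m/s
set_airspeed(21.77): V ← 21.77 m/s
adjust_airspeed(+13.54): V ← 21.77 +13.54 = 35.31 m/s
throttle_to(9160): rpm ← 9160
final state: V = 35.31 m/s, rpm = 9160 → n = rpm/60 = 152.666667 rev/s
J = V / (n·D) = 35.31 / (152.666667 × 1.989) = 0.116284
regime bands: climb J<0.6038 | cruise [0.6038, 1.2076) | windmill J≥1.2076
J = 0.1163 → climb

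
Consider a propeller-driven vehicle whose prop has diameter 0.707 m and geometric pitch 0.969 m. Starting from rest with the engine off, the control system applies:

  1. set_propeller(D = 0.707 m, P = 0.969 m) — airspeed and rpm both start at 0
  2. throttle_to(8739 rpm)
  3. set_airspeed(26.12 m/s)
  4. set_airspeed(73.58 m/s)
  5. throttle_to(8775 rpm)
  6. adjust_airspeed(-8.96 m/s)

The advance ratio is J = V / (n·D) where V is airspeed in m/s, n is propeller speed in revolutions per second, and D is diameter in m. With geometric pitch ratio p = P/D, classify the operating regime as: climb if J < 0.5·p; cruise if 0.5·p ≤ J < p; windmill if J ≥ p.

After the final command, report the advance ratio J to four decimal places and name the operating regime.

set_propeller: D = 0.707 m, P = 0.969 m (p = P/D = 1.370580); state ← (V=0, rpm=0)
throttle_to(8739): rpm ← 8739
set_airspeed(26.12): V ← 26.12 m/s
set_airspeed(73.58): V ← 73.58 m/s
throttle_to(8775): rpm ← 8775
adjust_airspeed(-8.96): V ← 73.58 -8.96 = 64.62 m/s
final state: V = 64.62 m/s, rpm = 8775 → n = rpm/60 = 146.250000 rev/s
J = V / (n·D) = 64.62 / (146.250000 × 0.707) = 0.624959
regime bands: climb J<0.6853 | cruise [0.6853, 1.3706) | windmill J≥1.3706
J = 0.6250 → climb

J = 0.6250, regime = climb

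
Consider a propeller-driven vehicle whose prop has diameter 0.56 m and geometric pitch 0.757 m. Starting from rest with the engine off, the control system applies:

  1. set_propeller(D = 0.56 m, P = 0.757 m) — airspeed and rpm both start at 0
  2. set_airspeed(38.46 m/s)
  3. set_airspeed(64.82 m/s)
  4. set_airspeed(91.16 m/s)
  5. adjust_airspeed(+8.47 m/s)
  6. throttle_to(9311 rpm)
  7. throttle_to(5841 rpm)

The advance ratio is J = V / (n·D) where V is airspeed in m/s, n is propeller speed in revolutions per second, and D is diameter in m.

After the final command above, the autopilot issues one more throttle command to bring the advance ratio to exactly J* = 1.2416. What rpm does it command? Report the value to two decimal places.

rpm = 8597.49

set_propeller: D = 0.56 m, P = 0.757 m (p = P/D = 1.351786); state ← (V=0, rpm=0)
set_airspeed(38.46): V ← 38.46 m/s
set_airspeed(64.82): V ← 64.82 m/s
set_airspeed(91.16): V ← 91.16 m/s
adjust_airspeed(+8.47): V ← 91.16 +8.47 = 99.63 m/s
throttle_to(9311): rpm ← 9311
throttle_to(5841): rpm ← 5841
final state: V = 99.63 m/s, rpm = 5841 → n = rpm/60 = 97.350000 rev/s
target J* = 1.2416; solve J* = V/(n·D) for n: n = V/(J*·D) = 99.63/(1.2416 × 0.56) = 143.291490 rev/s
rpm = 60·n = 8597.489415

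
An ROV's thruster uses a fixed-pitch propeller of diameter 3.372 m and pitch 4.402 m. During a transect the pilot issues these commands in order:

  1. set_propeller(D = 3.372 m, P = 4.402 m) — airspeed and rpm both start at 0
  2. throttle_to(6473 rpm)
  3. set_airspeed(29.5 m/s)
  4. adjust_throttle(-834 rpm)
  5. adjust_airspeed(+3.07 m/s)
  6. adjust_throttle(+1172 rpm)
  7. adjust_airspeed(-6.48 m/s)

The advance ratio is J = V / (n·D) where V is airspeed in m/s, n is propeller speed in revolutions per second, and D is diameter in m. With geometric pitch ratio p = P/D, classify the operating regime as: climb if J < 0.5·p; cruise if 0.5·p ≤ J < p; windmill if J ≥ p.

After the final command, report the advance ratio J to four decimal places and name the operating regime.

set_propeller: D = 3.372 m, P = 4.402 m (p = P/D = 1.305457); state ← (V=0, rpm=0)
throttle_to(6473): rpm ← 6473
set_airspeed(29.5): V ← 29.5 m/s
adjust_throttle(-834): rpm ← 6473 -834 = 5639
adjust_airspeed(+3.07): V ← 29.5 +3.07 = 32.57 m/s
adjust_throttle(+1172): rpm ← 5639 +1172 = 6811
adjust_airspeed(-6.48): V ← 32.57 -6.48 = 26.09 m/s
final state: V = 26.09 m/s, rpm = 6811 → n = rpm/60 = 113.516667 rev/s
J = V / (n·D) = 26.09 / (113.516667 × 3.372) = 0.068160
regime bands: climb J<0.6527 | cruise [0.6527, 1.3055) | windmill J≥1.3055
J = 0.0682 → climb

J = 0.0682, regime = climb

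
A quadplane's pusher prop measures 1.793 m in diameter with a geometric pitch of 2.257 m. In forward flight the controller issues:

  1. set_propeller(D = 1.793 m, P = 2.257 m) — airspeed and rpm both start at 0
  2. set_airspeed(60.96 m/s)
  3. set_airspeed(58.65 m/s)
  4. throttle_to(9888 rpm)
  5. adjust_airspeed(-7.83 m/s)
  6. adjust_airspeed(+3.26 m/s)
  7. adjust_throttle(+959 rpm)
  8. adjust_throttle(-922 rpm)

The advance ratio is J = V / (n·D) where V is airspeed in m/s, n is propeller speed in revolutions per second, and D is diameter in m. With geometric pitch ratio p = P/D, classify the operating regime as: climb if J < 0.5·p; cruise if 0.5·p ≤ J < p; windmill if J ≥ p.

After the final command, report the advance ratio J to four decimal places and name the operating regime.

J = 0.1823, regime = climb

set_propeller: D = 1.793 m, P = 2.257 m (p = P/D = 1.258784); state ← (V=0, rpm=0)
set_airspeed(60.96): V ← 60.96 m/s
set_airspeed(58.65): V ← 58.65 m/s
throttle_to(9888): rpm ← 9888
adjust_airspeed(-7.83): V ← 58.65 -7.83 = 50.82 m/s
adjust_airspeed(+3.26): V ← 50.82 +3.26 = 54.08 m/s
adjust_throttle(+959): rpm ← 9888 +959 = 10847
adjust_throttle(-922): rpm ← 10847 -922 = 9925
final state: V = 54.08 m/s, rpm = 9925 → n = rpm/60 = 165.416667 rev/s
J = V / (n·D) = 54.08 / (165.416667 × 1.793) = 0.182338
regime bands: climb J<0.6294 | cruise [0.6294, 1.2588) | windmill J≥1.2588
J = 0.1823 → climb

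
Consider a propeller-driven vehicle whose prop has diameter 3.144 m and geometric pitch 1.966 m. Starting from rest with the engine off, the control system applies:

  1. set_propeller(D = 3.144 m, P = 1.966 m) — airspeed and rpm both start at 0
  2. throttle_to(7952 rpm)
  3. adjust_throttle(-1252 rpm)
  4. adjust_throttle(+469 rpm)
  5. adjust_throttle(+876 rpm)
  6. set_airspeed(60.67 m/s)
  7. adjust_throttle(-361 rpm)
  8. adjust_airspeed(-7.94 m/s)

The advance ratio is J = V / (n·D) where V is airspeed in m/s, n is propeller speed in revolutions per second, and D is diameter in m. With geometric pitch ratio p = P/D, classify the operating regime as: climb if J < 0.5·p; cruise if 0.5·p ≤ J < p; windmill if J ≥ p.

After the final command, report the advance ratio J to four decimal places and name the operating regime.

set_propeller: D = 3.144 m, P = 1.966 m (p = P/D = 0.625318); state ← (V=0, rpm=0)
throttle_to(7952): rpm ← 7952
adjust_throttle(-1252): rpm ← 7952 -1252 = 6700
adjust_throttle(+469): rpm ← 6700 +469 = 7169
adjust_throttle(+876): rpm ← 7169 +876 = 8045
set_airspeed(60.67): V ← 60.67 m/s
adjust_throttle(-361): rpm ← 8045 -361 = 7684
adjust_airspeed(-7.94): V ← 60.67 -7.94 = 52.73 m/s
final state: V = 52.73 m/s, rpm = 7684 → n = rpm/60 = 128.066667 rev/s
J = V / (n·D) = 52.73 / (128.066667 × 3.144) = 0.130960
regime bands: climb J<0.3127 | cruise [0.3127, 0.6253) | windmill J≥0.6253
J = 0.1310 → climb

J = 0.1310, regime = climb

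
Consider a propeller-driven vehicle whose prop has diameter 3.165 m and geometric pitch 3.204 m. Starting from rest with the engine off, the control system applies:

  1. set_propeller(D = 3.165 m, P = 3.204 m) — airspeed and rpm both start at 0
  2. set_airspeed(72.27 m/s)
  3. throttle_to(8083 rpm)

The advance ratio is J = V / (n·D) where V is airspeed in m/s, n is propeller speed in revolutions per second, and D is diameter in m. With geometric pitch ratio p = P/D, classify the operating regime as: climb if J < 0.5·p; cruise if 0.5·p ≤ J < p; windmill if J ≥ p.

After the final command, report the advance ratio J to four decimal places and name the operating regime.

J = 0.1695, regime = climb

set_propeller: D = 3.165 m, P = 3.204 m (p = P/D = 1.012322); state ← (V=0, rpm=0)
set_airspeed(72.27): V ← 72.27 m/s
throttle_to(8083): rpm ← 8083
final state: V = 72.27 m/s, rpm = 8083 → n = rpm/60 = 134.716667 rev/s
J = V / (n·D) = 72.27 / (134.716667 × 3.165) = 0.169497
regime bands: climb J<0.5062 | cruise [0.5062, 1.0123) | windmill J≥1.0123
J = 0.1695 → climb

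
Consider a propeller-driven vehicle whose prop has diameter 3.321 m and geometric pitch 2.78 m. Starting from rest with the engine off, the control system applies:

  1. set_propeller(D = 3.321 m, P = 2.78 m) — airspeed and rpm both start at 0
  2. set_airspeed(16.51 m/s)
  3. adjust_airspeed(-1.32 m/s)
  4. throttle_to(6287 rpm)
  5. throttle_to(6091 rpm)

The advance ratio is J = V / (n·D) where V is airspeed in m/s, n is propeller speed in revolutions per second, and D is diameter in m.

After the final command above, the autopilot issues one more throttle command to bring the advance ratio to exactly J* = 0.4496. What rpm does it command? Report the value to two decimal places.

rpm = 610.40

set_propeller: D = 3.321 m, P = 2.78 m (p = P/D = 0.837097); state ← (V=0, rpm=0)
set_airspeed(16.51): V ← 16.51 m/s
adjust_airspeed(-1.32): V ← 16.51 -1.32 = 15.19 m/s
throttle_to(6287): rpm ← 6287
throttle_to(6091): rpm ← 6091
final state: V = 15.19 m/s, rpm = 6091 → n = rpm/60 = 101.516667 rev/s
target J* = 0.4496; solve J* = V/(n·D) for n: n = V/(J*·D) = 15.19/(0.4496 × 3.321) = 10.173317 rev/s
rpm = 60·n = 610.399046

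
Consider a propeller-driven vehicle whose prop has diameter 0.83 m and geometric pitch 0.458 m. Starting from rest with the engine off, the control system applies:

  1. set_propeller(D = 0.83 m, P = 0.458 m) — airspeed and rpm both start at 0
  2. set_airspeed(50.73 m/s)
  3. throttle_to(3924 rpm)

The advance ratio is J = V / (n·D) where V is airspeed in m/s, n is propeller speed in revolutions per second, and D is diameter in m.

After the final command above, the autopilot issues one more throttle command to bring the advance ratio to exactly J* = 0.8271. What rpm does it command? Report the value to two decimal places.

rpm = 4433.84

set_propeller: D = 0.83 m, P = 0.458 m (p = P/D = 0.551807); state ← (V=0, rpm=0)
set_airspeed(50.73): V ← 50.73 m/s
throttle_to(3924): rpm ← 3924
final state: V = 50.73 m/s, rpm = 3924 → n = rpm/60 = 65.400000 rev/s
target J* = 0.8271; solve J* = V/(n·D) for n: n = V/(J*·D) = 50.73/(0.8271 × 0.83) = 73.897330 rev/s
rpm = 60·n = 4433.839821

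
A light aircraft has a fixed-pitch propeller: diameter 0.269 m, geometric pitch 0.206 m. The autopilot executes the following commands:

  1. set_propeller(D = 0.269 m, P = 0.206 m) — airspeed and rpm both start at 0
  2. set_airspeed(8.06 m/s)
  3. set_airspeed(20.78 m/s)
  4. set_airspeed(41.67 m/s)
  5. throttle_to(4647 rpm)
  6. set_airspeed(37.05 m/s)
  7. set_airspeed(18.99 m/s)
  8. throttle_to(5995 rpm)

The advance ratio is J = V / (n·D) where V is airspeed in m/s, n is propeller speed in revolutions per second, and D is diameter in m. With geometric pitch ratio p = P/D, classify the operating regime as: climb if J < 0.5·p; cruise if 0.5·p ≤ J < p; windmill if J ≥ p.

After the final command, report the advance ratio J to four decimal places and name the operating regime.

J = 0.7065, regime = cruise

set_propeller: D = 0.269 m, P = 0.206 m (p = P/D = 0.765799); state ← (V=0, rpm=0)
set_airspeed(8.06): V ← 8.06 m/s
set_airspeed(20.78): V ← 20.78 m/s
set_airspeed(41.67): V ← 41.67 m/s
throttle_to(4647): rpm ← 4647
set_airspeed(37.05): V ← 37.05 m/s
set_airspeed(18.99): V ← 18.99 m/s
throttle_to(5995): rpm ← 5995
final state: V = 18.99 m/s, rpm = 5995 → n = rpm/60 = 99.916667 rev/s
J = V / (n·D) = 18.99 / (99.916667 × 0.269) = 0.706537
regime bands: climb J<0.3829 | cruise [0.3829, 0.7658) | windmill J≥0.7658
J = 0.7065 → cruise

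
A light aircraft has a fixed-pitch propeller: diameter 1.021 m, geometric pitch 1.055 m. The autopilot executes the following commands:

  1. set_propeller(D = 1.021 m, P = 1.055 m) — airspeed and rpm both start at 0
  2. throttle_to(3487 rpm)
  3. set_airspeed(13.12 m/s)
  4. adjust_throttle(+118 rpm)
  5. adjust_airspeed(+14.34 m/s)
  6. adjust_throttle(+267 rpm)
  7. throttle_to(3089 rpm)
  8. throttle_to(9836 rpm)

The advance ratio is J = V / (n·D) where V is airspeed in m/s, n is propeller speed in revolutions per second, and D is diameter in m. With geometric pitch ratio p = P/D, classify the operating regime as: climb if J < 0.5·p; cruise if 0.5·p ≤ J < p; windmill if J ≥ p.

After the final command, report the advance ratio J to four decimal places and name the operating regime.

J = 0.1641, regime = climb

set_propeller: D = 1.021 m, P = 1.055 m (p = P/D = 1.033301); state ← (V=0, rpm=0)
throttle_to(3487): rpm ← 3487
set_airspeed(13.12): V ← 13.12 m/s
adjust_throttle(+118): rpm ← 3487 +118 = 3605
adjust_airspeed(+14.34): V ← 13.12 +14.34 = 27.46 m/s
adjust_throttle(+267): rpm ← 3605 +267 = 3872
throttle_to(3089): rpm ← 3089
throttle_to(9836): rpm ← 9836
final state: V = 27.46 m/s, rpm = 9836 → n = rpm/60 = 163.933333 rev/s
J = V / (n·D) = 27.46 / (163.933333 × 1.021) = 0.164062
regime bands: climb J<0.5167 | cruise [0.5167, 1.0333) | windmill J≥1.0333
J = 0.1641 → climb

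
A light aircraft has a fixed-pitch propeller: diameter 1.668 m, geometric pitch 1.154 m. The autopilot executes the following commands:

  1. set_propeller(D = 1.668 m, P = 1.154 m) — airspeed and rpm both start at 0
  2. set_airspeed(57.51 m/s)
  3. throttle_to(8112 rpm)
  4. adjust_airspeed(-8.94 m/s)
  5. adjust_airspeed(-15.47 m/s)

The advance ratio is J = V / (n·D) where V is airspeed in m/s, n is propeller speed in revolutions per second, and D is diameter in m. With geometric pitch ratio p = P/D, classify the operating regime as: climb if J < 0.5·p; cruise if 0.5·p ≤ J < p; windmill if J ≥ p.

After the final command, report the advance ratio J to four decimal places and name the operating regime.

J = 0.1468, regime = climb

set_propeller: D = 1.668 m, P = 1.154 m (p = P/D = 0.691847); state ← (V=0, rpm=0)
set_airspeed(57.51): V ← 57.51 m/s
throttle_to(8112): rpm ← 8112
adjust_airspeed(-8.94): V ← 57.51 -8.94 = 48.57 m/s
adjust_airspeed(-15.47): V ← 48.57 -15.47 = 33.1 m/s
final state: V = 33.1 m/s, rpm = 8112 → n = rpm/60 = 135.200000 rev/s
J = V / (n·D) = 33.1 / (135.200000 × 1.668) = 0.146776
regime bands: climb J<0.3459 | cruise [0.3459, 0.6918) | windmill J≥0.6918
J = 0.1468 → climb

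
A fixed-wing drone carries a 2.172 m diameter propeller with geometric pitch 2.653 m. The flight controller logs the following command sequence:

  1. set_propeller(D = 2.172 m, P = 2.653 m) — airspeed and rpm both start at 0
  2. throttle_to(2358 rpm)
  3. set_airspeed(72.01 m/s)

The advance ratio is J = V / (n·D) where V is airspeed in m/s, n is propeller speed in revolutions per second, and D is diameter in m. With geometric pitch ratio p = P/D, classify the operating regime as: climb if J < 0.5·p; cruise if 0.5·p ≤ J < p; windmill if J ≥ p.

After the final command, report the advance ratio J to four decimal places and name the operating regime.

J = 0.8436, regime = cruise

set_propeller: D = 2.172 m, P = 2.653 m (p = P/D = 1.221455); state ← (V=0, rpm=0)
throttle_to(2358): rpm ← 2358
set_airspeed(72.01): V ← 72.01 m/s
final state: V = 72.01 m/s, rpm = 2358 → n = rpm/60 = 39.300000 rev/s
J = V / (n·D) = 72.01 / (39.300000 × 2.172) = 0.843608
regime bands: climb J<0.6107 | cruise [0.6107, 1.2215) | windmill J≥1.2215
J = 0.8436 → cruise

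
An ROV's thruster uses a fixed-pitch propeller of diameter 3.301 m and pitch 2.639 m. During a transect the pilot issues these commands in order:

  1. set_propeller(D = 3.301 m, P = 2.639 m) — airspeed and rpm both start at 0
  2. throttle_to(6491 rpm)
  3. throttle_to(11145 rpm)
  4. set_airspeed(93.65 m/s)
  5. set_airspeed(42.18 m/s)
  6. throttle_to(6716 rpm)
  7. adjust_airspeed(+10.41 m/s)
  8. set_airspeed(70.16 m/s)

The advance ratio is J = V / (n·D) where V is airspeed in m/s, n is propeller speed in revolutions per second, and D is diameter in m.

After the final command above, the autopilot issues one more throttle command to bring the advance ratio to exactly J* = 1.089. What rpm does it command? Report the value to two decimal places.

set_propeller: D = 3.301 m, P = 2.639 m (p = P/D = 0.799455); state ← (V=0, rpm=0)
throttle_to(6491): rpm ← 6491
throttle_to(11145): rpm ← 11145
set_airspeed(93.65): V ← 93.65 m/s
set_airspeed(42.18): V ← 42.18 m/s
throttle_to(6716): rpm ← 6716
adjust_airspeed(+10.41): V ← 42.18 +10.41 = 52.59 m/s
set_airspeed(70.16): V ← 70.16 m/s
final state: V = 70.16 m/s, rpm = 6716 → n = rpm/60 = 111.933333 rev/s
target J* = 1.089; solve J* = V/(n·D) for n: n = V/(J*·D) = 70.16/(1.089 × 3.301) = 19.517140 rev/s
rpm = 60·n = 1171.028397

rpm = 1171.03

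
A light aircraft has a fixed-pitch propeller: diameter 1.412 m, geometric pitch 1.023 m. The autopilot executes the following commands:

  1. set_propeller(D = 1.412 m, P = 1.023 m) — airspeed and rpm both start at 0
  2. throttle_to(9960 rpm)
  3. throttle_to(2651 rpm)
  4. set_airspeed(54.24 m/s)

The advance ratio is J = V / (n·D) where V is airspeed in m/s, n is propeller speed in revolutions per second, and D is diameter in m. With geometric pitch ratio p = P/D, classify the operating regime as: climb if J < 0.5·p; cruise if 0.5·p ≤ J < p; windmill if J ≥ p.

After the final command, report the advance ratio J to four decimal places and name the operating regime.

J = 0.8694, regime = windmill

set_propeller: D = 1.412 m, P = 1.023 m (p = P/D = 0.724504); state ← (V=0, rpm=0)
throttle_to(9960): rpm ← 9960
throttle_to(2651): rpm ← 2651
set_airspeed(54.24): V ← 54.24 m/s
final state: V = 54.24 m/s, rpm = 2651 → n = rpm/60 = 44.183333 rev/s
J = V / (n·D) = 54.24 / (44.183333 × 1.412) = 0.869414
regime bands: climb J<0.3623 | cruise [0.3623, 0.7245) | windmill J≥0.7245
J = 0.8694 → windmill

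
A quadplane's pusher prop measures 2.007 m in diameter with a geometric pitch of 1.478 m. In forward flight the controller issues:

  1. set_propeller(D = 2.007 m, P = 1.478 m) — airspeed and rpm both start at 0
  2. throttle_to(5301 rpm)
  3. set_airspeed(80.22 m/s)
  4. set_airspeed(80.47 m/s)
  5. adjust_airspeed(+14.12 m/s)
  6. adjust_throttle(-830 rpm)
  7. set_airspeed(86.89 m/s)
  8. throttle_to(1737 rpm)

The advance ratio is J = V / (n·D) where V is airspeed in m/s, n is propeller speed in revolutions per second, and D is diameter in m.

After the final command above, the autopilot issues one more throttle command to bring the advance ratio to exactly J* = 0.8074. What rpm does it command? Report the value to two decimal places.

set_propeller: D = 2.007 m, P = 1.478 m (p = P/D = 0.736423); state ← (V=0, rpm=0)
throttle_to(5301): rpm ← 5301
set_airspeed(80.22): V ← 80.22 m/s
set_airspeed(80.47): V ← 80.47 m/s
adjust_airspeed(+14.12): V ← 80.47 +14.12 = 94.59 m/s
adjust_throttle(-830): rpm ← 5301 -830 = 4471
set_airspeed(86.89): V ← 86.89 m/s
throttle_to(1737): rpm ← 1737
final state: V = 86.89 m/s, rpm = 1737 → n = rpm/60 = 28.950000 rev/s
target J* = 0.8074; solve J* = V/(n·D) for n: n = V/(J*·D) = 86.89/(0.8074 × 2.007) = 53.620848 rev/s
rpm = 60·n = 3217.250893

rpm = 3217.25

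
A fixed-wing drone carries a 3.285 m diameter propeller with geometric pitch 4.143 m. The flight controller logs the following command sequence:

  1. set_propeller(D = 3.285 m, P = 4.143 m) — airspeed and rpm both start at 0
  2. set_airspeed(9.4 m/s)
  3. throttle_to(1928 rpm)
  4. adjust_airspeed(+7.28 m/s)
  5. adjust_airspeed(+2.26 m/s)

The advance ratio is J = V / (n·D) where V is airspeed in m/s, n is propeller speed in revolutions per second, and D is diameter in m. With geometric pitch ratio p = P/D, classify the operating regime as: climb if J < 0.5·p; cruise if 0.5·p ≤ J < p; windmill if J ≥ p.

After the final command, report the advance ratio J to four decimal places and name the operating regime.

J = 0.1794, regime = climb

set_propeller: D = 3.285 m, P = 4.143 m (p = P/D = 1.261187); state ← (V=0, rpm=0)
set_airspeed(9.4): V ← 9.4 m/s
throttle_to(1928): rpm ← 1928
adjust_airspeed(+7.28): V ← 9.4 +7.28 = 16.68 m/s
adjust_airspeed(+2.26): V ← 16.68 +2.26 = 18.94 m/s
final state: V = 18.94 m/s, rpm = 1928 → n = rpm/60 = 32.133333 rev/s
J = V / (n·D) = 18.94 / (32.133333 × 3.285) = 0.179427
regime bands: climb J<0.6306 | cruise [0.6306, 1.2612) | windmill J≥1.2612
J = 0.1794 → climb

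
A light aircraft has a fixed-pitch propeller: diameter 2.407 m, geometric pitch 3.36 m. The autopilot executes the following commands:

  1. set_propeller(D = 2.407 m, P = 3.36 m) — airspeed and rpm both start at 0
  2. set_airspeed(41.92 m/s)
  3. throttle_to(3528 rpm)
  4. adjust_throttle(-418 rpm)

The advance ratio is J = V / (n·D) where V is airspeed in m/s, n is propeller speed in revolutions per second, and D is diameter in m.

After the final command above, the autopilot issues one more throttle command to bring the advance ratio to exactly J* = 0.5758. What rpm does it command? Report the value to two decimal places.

set_propeller: D = 2.407 m, P = 3.36 m (p = P/D = 1.395929); state ← (V=0, rpm=0)
set_airspeed(41.92): V ← 41.92 m/s
throttle_to(3528): rpm ← 3528
adjust_throttle(-418): rpm ← 3528 -418 = 3110
final state: V = 41.92 m/s, rpm = 3110 → n = rpm/60 = 51.833333 rev/s
target J* = 0.5758; solve J* = V/(n·D) for n: n = V/(J*·D) = 41.92/(0.5758 × 2.407) = 30.246388 rev/s
rpm = 60·n = 1814.783297

rpm = 1814.78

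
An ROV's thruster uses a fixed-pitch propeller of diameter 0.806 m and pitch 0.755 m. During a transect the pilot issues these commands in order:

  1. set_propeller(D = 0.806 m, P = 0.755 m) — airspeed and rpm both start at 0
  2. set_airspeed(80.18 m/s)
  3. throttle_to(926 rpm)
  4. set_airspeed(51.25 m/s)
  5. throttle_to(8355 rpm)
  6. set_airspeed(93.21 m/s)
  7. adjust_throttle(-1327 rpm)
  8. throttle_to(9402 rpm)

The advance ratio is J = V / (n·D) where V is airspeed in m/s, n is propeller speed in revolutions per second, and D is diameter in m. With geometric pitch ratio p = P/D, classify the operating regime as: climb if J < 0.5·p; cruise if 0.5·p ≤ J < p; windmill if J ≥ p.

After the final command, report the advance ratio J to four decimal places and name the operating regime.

set_propeller: D = 0.806 m, P = 0.755 m (p = P/D = 0.936725); state ← (V=0, rpm=0)
set_airspeed(80.18): V ← 80.18 m/s
throttle_to(926): rpm ← 926
set_airspeed(51.25): V ← 51.25 m/s
throttle_to(8355): rpm ← 8355
set_airspeed(93.21): V ← 93.21 m/s
adjust_throttle(-1327): rpm ← 8355 -1327 = 7028
throttle_to(9402): rpm ← 9402
final state: V = 93.21 m/s, rpm = 9402 → n = rpm/60 = 156.700000 rev/s
J = V / (n·D) = 93.21 / (156.700000 × 0.806) = 0.738004
regime bands: climb J<0.4684 | cruise [0.4684, 0.9367) | windmill J≥0.9367
J = 0.7380 → cruise

J = 0.7380, regime = cruise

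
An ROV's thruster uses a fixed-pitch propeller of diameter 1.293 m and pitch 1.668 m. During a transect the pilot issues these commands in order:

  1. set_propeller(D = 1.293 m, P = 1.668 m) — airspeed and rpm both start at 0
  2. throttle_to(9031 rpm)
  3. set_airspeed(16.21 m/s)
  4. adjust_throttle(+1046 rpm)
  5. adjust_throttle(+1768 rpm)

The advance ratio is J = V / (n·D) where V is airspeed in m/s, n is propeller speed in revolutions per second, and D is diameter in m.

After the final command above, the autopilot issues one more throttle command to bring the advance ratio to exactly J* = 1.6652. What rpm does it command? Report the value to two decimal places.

rpm = 451.72

set_propeller: D = 1.293 m, P = 1.668 m (p = P/D = 1.290023); state ← (V=0, rpm=0)
throttle_to(9031): rpm ← 9031
set_airspeed(16.21): V ← 16.21 m/s
adjust_throttle(+1046): rpm ← 9031 +1046 = 10077
adjust_throttle(+1768): rpm ← 10077 +1768 = 11845
final state: V = 16.21 m/s, rpm = 11845 → n = rpm/60 = 197.416667 rev/s
target J* = 1.6652; solve J* = V/(n·D) for n: n = V/(J*·D) = 16.21/(1.6652 × 1.293) = 7.528667 rev/s
rpm = 60·n = 451.720019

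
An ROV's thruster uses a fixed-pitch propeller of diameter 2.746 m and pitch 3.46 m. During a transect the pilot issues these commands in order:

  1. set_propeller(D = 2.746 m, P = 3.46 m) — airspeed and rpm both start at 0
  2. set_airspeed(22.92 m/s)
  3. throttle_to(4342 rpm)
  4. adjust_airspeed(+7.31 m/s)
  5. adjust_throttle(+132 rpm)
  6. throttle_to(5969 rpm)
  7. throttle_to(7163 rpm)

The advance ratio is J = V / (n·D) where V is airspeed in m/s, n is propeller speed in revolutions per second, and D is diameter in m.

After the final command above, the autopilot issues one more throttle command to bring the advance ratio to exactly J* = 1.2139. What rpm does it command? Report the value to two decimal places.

set_propeller: D = 2.746 m, P = 3.46 m (p = P/D = 1.260015); state ← (V=0, rpm=0)
set_airspeed(22.92): V ← 22.92 m/s
throttle_to(4342): rpm ← 4342
adjust_airspeed(+7.31): V ← 22.92 +7.31 = 30.23 m/s
adjust_throttle(+132): rpm ← 4342 +132 = 4474
throttle_to(5969): rpm ← 5969
throttle_to(7163): rpm ← 7163
final state: V = 30.23 m/s, rpm = 7163 → n = rpm/60 = 119.383333 rev/s
target J* = 1.2139; solve J* = V/(n·D) for n: n = V/(J*·D) = 30.23/(1.2139 × 2.746) = 9.068902 rev/s
rpm = 60·n = 544.134112

rpm = 544.13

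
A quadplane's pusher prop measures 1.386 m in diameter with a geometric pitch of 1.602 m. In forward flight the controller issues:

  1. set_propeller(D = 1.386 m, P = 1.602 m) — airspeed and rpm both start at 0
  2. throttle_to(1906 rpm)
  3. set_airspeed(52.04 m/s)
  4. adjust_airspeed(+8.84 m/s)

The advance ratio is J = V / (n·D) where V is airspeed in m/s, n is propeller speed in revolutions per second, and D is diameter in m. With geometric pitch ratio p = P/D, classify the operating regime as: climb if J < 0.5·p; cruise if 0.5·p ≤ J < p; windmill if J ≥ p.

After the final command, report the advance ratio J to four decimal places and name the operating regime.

set_propeller: D = 1.386 m, P = 1.602 m (p = P/D = 1.155844); state ← (V=0, rpm=0)
throttle_to(1906): rpm ← 1906
set_airspeed(52.04): V ← 52.04 m/s
adjust_airspeed(+8.84): V ← 52.04 +8.84 = 60.88 m/s
final state: V = 60.88 m/s, rpm = 1906 → n = rpm/60 = 31.766667 rev/s
J = V / (n·D) = 60.88 / (31.766667 × 1.386) = 1.382738
regime bands: climb J<0.5779 | cruise [0.5779, 1.1558) | windmill J≥1.1558
J = 1.3827 → windmill

J = 1.3827, regime = windmill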